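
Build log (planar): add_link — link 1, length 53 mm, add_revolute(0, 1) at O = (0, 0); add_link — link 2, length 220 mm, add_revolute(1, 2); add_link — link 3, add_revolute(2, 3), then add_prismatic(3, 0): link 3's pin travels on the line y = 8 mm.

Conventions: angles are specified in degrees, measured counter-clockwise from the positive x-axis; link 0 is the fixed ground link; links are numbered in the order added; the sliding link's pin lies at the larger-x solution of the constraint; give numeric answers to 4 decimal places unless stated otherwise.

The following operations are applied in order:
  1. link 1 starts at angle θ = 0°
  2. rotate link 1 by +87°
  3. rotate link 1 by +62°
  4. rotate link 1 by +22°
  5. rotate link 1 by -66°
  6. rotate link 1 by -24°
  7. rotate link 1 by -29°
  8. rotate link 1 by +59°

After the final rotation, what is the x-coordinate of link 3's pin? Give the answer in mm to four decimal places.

geometry: r = 53 mm, L = 220 mm, e = 8 mm; θ starts at 0°
rotate link 1 by +87°: θ ← 0° +87° = 87°
rotate link 1 by +62°: θ ← 87° +62° = 149°
rotate link 1 by +22°: θ ← 149° +22° = 171°
rotate link 1 by -66°: θ ← 171° -66° = 105°
rotate link 1 by -24°: θ ← 105° -24° = 81°
rotate link 1 by -29°: θ ← 81° -29° = 52°
rotate link 1 by +59°: θ ← 52° +59° = 111°
crank pin P = (r cos θ, r sin θ) = (-18.993501, 49.479763)
h = r sin θ − e = 49.479763 − 8 = 41.479763
x = r cos θ + √(L² − h²) = -18.993501 + 216.054228 = 197.060726

197.0607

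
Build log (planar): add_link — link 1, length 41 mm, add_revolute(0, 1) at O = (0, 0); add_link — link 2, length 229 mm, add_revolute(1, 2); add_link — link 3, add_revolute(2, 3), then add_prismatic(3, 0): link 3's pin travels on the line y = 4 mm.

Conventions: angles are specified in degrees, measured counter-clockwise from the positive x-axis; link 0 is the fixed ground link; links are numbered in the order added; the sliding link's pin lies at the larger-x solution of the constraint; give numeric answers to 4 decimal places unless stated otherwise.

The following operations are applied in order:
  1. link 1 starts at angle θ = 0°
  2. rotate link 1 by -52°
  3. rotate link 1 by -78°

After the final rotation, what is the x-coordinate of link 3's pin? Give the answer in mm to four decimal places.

geometry: r = 41 mm, L = 229 mm, e = 4 mm; θ starts at 0°
rotate link 1 by -52°: θ ← 0° -52° = -52°
rotate link 1 by -78°: θ ← -52° -78° = -130°
crank pin P = (r cos θ, r sin θ) = (-26.354292, -31.407822)
h = r sin θ − e = -31.407822 − 4 = -35.407822
x = r cos θ + √(L² − h²) = -26.354292 + 226.246074 = 199.891782

199.8918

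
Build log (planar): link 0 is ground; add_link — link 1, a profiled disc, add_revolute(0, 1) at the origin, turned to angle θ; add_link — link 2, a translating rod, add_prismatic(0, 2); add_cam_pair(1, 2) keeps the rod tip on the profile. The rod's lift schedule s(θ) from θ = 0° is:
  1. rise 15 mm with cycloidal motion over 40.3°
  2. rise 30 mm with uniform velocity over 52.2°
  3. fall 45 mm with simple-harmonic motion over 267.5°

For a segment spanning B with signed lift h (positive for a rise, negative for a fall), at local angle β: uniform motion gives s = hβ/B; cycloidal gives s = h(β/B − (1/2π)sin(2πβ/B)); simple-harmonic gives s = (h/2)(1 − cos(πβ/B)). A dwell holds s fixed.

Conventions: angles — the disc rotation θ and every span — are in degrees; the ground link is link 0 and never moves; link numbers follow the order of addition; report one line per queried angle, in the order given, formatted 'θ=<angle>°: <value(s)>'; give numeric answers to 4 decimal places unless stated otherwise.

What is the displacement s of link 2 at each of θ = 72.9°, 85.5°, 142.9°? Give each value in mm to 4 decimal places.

seg 1 [0°–40.3°] cycloidal, h=15: full span → s += 15 → s = 15.0000
seg 2 [40.3°–92.5°] uniform, h=30: θ=72.9° here. β=32.6, B=52.2. 30·32.6/52.2 = 18.7356 → s = 33.7356
seg 2 [40.3°–92.5°] uniform, h=30: θ=85.5° here. β=45.2, B=52.2. 30·45.2/52.2 = 25.9770 → s = 40.9770
seg 2 [40.3°–92.5°] uniform, h=30: full span → s += 30 → s = 45.0000
seg 3 [92.5°–360°] simple-harmonic, h=-45: θ=142.9° here. β=50.4, B=267.5. -45/2·(1 − cos(π·0.1884)) = -3.8278 → s = 41.1722

θ=72.9°: 33.7356
θ=85.5°: 40.9770
θ=142.9°: 41.1722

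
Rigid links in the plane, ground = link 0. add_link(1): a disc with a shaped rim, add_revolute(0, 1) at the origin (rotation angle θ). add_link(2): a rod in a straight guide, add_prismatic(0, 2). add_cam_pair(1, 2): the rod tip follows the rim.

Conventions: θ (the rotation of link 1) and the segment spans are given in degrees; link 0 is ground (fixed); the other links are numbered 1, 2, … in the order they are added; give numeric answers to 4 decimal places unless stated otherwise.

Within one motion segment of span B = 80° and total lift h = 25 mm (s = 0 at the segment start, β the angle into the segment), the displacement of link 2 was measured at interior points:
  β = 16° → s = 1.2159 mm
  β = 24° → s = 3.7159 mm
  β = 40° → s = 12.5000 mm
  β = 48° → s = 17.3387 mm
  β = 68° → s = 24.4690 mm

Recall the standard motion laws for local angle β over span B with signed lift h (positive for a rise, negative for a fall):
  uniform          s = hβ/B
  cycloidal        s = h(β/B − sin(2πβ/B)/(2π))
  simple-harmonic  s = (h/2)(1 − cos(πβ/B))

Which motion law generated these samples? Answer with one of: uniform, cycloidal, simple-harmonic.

candidates at β/B = r: uniform s = h·r (linear in β); cycloidal s = h·(r − sin(2πr)/(2π)); simple-harmonic s = (h/2)(1 − cos(πr))
β=16°: printed 1.2159 | uniform 5.0000, cycloidal 1.2159, simple-harmonic 2.3873
β=24°: printed 3.7159 | uniform 7.5000, cycloidal 3.7159, simple-harmonic 5.1527
β=40°: printed 12.5000 | uniform 12.5000, cycloidal 12.5000, simple-harmonic 12.5000
β=48°: printed 17.3387 | uniform 15.0000, cycloidal 17.3387, simple-harmonic 16.3627
β=68°: printed 24.4690 | uniform 21.2500, cycloidal 24.4690, simple-harmonic 23.6376
only one law matches every sample → cycloidal

cycloidal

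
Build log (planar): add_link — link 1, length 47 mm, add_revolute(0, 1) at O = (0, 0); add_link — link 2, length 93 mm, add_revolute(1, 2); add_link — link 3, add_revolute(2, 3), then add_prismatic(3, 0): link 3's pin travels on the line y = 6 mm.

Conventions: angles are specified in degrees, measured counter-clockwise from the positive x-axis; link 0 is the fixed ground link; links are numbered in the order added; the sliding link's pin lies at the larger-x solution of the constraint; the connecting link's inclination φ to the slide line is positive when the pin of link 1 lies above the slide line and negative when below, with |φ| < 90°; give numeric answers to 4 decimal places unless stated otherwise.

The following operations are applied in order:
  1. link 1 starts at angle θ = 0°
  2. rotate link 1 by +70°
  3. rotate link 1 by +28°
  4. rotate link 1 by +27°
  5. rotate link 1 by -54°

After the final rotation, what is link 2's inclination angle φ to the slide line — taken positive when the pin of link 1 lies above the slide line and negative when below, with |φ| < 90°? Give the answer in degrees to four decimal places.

geometry: r = 47 mm, L = 93 mm, e = 6 mm; θ starts at 0°
rotate link 1 by +70°: θ ← 0° +70° = 70°
rotate link 1 by +28°: θ ← 70° +28° = 98°
rotate link 1 by +27°: θ ← 98° +27° = 125°
rotate link 1 by -54°: θ ← 125° -54° = 71°
h = r sin θ − e = 44.439373 − 6 = 38.439373
sin φ = h / L = 38.439373 / 93 = 0.41332659
φ = arcsin(0.41332659) = 24.413978°

24.4140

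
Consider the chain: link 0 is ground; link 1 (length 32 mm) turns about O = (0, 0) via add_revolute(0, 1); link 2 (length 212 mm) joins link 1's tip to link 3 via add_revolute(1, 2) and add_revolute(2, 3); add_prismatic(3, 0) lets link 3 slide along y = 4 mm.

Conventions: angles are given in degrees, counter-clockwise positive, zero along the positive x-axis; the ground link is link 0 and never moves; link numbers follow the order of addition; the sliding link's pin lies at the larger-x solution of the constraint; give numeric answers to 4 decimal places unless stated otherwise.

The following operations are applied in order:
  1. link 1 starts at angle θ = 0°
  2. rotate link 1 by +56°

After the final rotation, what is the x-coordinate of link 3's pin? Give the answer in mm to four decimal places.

geometry: r = 32 mm, L = 212 mm, e = 4 mm; θ starts at 0°
rotate link 1 by +56°: θ ← 0° +56° = 56°
crank pin P = (r cos θ, r sin θ) = (17.894173, 26.529202)
h = r sin θ − e = 26.529202 − 4 = 22.529202
x = r cos θ + √(L² − h²) = 17.894173 + 210.799514 = 228.693687

228.6937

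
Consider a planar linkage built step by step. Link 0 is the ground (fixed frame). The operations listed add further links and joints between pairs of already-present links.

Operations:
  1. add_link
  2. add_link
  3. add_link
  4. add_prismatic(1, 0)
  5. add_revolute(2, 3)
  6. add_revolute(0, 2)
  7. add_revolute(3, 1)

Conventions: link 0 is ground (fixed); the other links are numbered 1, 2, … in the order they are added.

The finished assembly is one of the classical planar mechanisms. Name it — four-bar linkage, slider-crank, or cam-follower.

links: 4 (incl. ground); joints: 3 revolute, 1 prismatic, 0 higher (cam) pair, forming one closed loop
4 links, 3 revolutes + 1 prismatic in one loop → slider-crank

slider-crank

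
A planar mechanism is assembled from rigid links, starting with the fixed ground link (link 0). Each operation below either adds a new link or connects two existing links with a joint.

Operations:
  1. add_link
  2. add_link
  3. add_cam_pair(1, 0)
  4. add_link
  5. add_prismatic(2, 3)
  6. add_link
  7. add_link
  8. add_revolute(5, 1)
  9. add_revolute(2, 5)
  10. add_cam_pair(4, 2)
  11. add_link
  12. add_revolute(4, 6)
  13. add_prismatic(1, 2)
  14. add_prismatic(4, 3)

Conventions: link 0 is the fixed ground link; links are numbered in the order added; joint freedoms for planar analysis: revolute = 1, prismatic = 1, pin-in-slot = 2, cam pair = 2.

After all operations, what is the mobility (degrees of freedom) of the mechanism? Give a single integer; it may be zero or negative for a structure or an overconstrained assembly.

L=1 J1=0 J2=0
add link → L=2 J1=0 J2=0
add link → L=3 J1=0 J2=0
C@1,0 dof=2 J2 → L=3 J1=0 J2=1
add link → L=4 J1=0 J2=1
P@2,3 dof=1 J1 → L=4 J1=1 J2=1
add link → L=5 J1=1 J2=1
add link → L=6 J1=1 J2=1
R@5,1 dof=1 J1 → L=6 J1=2 J2=1
R@2,5 dof=1 J1 → L=6 J1=3 J2=1
C@4,2 dof=2 J2 → L=6 J1=3 J2=2
add link → L=7 J1=3 J2=2
R@4,6 dof=1 J1 → L=7 J1=4 J2=2
P@1,2 dof=1 J1 → L=7 J1=5 J2=2
P@4,3 dof=1 J1 → L=7 J1=6 J2=2
M=3(L−1)−2J1−J2=3·6−2·6−2=4

M = 4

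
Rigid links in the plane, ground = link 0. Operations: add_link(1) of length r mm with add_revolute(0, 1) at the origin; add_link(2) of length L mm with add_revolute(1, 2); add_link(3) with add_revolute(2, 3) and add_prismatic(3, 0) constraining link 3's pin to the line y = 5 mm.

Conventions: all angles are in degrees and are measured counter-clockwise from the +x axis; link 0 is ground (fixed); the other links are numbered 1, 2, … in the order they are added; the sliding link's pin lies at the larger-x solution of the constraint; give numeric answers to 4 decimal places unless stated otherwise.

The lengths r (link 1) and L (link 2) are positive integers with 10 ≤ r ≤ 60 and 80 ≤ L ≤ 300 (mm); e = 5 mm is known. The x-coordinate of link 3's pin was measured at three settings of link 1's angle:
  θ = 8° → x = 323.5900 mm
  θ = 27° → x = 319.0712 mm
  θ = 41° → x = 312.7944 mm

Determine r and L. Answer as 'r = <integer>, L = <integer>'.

constraint per measurement: (x − r cos θ)² + (r sin θ − e)² = L²
subtracting the θ₁ and θ₂ equations cancels the r² and L² terms:
r = (x₁² − x₂²) / (2[(x₁cos θ₁ + e sin θ₁) − (x₂cos θ₂ + e sin θ₂)]) = 41.9998 → r = 42
L² = (x₁ − r cos θ₁)² + (r sin θ₁ − e)² = 79524.0045 → L = 282.0000 → L = 282
check at θ₃=41°: x = 312.7944 (printed 312.7944) ✓

r = 42, L = 282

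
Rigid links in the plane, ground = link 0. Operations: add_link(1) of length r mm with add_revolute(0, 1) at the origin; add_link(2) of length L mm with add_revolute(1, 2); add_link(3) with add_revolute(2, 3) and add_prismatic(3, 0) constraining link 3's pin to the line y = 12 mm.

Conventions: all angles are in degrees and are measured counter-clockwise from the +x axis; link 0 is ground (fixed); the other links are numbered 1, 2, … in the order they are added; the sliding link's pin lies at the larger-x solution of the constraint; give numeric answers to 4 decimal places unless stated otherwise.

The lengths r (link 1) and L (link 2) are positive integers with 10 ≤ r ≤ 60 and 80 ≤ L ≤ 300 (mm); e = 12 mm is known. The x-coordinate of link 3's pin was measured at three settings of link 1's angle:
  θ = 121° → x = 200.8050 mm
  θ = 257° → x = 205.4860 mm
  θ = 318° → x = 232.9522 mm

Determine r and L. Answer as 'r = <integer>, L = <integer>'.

constraint per measurement: (x − r cos θ)² + (r sin θ − e)² = L²
subtracting the θ₁ and θ₂ equations cancels the r² and L² terms:
r = (x₁² − x₂²) / (2[(x₁cos θ₁ + e sin θ₁) − (x₂cos θ₂ + e sin θ₂)]) = 26.9999 → r = 27
L² = (x₁ − r cos θ₁)² + (r sin θ₁ − e)² = 46225.0035 → L = 215.0000 → L = 215
check at θ₃=318°: x = 232.9522 (printed 232.9522) ✓

r = 27, L = 215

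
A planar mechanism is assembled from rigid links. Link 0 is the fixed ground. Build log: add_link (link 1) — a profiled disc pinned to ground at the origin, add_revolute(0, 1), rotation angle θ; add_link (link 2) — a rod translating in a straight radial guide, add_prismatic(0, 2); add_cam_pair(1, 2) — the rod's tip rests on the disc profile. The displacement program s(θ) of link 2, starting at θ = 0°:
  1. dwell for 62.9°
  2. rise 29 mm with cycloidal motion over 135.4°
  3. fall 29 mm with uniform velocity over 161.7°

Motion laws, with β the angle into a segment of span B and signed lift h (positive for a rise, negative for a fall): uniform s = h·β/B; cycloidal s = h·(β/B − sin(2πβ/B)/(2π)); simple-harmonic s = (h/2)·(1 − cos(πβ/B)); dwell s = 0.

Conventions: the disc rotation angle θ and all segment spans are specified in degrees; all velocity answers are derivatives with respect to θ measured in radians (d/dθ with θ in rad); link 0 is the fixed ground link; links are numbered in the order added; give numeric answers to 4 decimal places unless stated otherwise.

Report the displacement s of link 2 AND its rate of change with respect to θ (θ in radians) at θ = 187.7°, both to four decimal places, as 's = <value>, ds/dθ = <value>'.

seg 1 [0°–62.9°] dwell: s stays 0.0000
seg 2 [62.9°–198.3°] cycloidal, h=29: θ=187.7° here. β=124.8, B=135.4. 29·(0.9217 − sin(2π·0.9217)/(2π)) = 28.9095 → s = 28.9095
velocity in seg [62.9°–198.3°] (cycloidal), θ in radians: β = 124.8° = 2.1782 rad, B = 135.4° = 2.3632 rad; ds/dθ = (h/B)(1 − cos(2πβ/B)) = (29/2.3632)(1 − cos(2π·0.9217)) = 1.454895 mm/rad

s = 28.9095, ds/dθ = 1.4549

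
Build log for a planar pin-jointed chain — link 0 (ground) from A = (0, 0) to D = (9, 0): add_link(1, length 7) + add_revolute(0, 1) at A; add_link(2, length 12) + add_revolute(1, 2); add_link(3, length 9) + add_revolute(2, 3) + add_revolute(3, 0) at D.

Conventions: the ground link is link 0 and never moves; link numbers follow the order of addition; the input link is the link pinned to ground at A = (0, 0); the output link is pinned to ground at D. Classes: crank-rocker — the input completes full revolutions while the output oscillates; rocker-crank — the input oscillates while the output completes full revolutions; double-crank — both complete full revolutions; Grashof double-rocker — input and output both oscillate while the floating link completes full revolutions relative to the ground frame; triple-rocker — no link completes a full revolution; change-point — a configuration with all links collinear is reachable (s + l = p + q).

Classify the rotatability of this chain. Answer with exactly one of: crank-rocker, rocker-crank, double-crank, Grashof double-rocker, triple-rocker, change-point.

lengths: ground=9, input=7, coupler=12, output=9
sorted: s=7 (shortest), l=12 (longest), p+q=18
s + l = 19 vs p + q = 18
s + l > p + q → non-Grashof → no link fully rotates → triple-rocker

triple-rocker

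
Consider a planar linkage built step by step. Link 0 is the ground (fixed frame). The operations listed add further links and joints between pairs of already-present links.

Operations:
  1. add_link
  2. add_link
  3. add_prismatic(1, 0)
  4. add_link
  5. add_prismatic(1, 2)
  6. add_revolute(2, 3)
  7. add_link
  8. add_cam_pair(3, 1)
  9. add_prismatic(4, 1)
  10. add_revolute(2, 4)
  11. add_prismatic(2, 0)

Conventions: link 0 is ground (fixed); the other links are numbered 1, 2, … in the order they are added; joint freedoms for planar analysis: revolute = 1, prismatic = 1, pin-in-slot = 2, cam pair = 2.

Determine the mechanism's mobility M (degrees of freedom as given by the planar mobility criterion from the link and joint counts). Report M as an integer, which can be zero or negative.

link 0 = ground. State L|J1|J2 = 1|0|0
+link1  2|0|0
+link2  3|0|0
P(1,0) f=1→J1  3|1|0
+link3  4|1|0
P(1,2) f=1→J1  4|2|0
R(2,3) f=1→J1  4|3|0
+link4  5|3|0
C(3,1) f=2→J2  5|3|1
P(4,1) f=1→J1  5|4|1
R(2,4) f=1→J1  5|5|1
P(2,0) f=1→J1  5|6|1
M = 3(5−1)−2·6−1 = 12−12−1 = -1

M = -1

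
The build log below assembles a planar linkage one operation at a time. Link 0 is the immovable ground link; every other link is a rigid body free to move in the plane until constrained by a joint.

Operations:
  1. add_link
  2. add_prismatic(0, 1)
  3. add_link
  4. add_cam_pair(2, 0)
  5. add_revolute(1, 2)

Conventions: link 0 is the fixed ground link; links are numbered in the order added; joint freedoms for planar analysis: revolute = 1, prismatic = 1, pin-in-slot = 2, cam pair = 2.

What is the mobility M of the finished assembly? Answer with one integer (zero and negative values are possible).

ground; <1,0,0>
#1 <2,0,0>
P:0↔1 J1 <2,1,0>
#2 <3,1,0>
C:2↔0 J2 <3,1,1>
R:1↔2 J1 <3,2,1>
3×2 − 2×2 − 1×1 = 1

M = 1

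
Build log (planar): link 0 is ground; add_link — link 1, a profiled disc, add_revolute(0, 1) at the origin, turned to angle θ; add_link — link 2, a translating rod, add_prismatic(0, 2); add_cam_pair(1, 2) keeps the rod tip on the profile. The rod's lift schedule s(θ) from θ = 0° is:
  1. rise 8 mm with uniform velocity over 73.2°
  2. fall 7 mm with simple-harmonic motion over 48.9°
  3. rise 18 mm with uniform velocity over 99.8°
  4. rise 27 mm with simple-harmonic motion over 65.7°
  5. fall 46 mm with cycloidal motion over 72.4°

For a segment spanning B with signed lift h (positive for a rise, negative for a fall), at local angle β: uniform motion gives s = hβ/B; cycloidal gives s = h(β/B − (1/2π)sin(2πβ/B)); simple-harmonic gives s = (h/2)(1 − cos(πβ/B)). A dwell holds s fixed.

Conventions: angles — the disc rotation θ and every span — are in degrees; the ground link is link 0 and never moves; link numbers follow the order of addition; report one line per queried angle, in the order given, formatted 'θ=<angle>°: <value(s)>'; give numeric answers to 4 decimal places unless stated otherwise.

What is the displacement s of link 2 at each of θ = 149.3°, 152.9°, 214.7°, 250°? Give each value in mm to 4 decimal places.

seg 1 [0°–73.2°] uniform, h=8: full span → s += 8 → s = 8.0000
seg 2 [73.2°–122.1°] simple-harmonic, h=-7: full span → s += -7 → s = 1.0000
seg 3 [122.1°–221.9°] uniform, h=18: θ=149.3° here. β=27.2, B=99.8. 18·27.2/99.8 = 4.9058 → s = 5.9058
seg 3 [122.1°–221.9°] uniform, h=18: θ=152.9° here. β=30.8, B=99.8. 18·30.8/99.8 = 5.5551 → s = 6.5551
seg 3 [122.1°–221.9°] uniform, h=18: θ=214.7° here. β=92.6, B=99.8. 18·92.6/99.8 = 16.7014 → s = 17.7014
seg 3 [122.1°–221.9°] uniform, h=18: full span → s += 18 → s = 19.0000
seg 4 [221.9°–287.6°] simple-harmonic, h=27: θ=250° here. β=28.1, B=65.7. 27/2·(1 − cos(π·0.4277)) = 10.4600 → s = 29.4600

θ=149.3°: 5.9058
θ=152.9°: 6.5551
θ=214.7°: 17.7014
θ=250°: 29.4600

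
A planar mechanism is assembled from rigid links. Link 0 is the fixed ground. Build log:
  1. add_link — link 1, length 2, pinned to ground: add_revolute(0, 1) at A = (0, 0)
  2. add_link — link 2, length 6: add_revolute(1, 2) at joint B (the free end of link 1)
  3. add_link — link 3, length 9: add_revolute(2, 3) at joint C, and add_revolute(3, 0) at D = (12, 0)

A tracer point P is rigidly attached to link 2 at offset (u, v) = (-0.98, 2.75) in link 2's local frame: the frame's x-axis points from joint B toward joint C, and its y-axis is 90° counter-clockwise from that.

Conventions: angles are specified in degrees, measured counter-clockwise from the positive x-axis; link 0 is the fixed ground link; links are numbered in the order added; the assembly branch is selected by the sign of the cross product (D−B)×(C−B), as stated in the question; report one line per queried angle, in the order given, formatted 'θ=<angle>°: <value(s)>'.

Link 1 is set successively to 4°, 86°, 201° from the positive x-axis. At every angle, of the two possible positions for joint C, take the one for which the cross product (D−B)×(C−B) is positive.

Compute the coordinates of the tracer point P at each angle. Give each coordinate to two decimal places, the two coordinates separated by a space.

A=(0,0), D=(12.00,0)
θ=4°: B = A + 2.00·(cos4°, sin4°) = (1.9951, 0.1395)
θ=4°: |BD| = 10.0058
θ=4°: circle(B,6.00) ∩ circle(D,9.00): a=2.7542, h=5.3305
θ=4°:   candidates: C₊=(4.8234,5.4311) cross=53.336; C₋=(4.6748,-5.2289) cross=-53.336
θ=4°:   branch + wants cross > 0 → take C=(4.8234,5.4311) (cross=53.336)
θ=4°: ex = (C−B)/|BC| = (0.4714,0.8819); ey = (-0.8819,0.4714)
θ=4°: P = B + -0.98·ex + 2.75·ey = (-0.8921,0.5715)
θ=86°: B = A + 2.00·(cos86°, sin86°) = (0.1395, 1.9951)
θ=86°: |BD| = 12.0271
θ=86°: circle(B,6.00) ∩ circle(D,9.00): a=4.1428, h=4.3402
θ=86°:   candidates: C₊=(4.9449,5.5880) cross=52.200; C₋=(3.5049,-2.9722) cross=-52.200
θ=86°:   branch + wants cross > 0 → take C=(4.9449,5.5880) (cross=52.200)
θ=86°: ex = (C−B)/|BC| = (0.8009,0.5988); ey = (-0.5988,0.8009)
θ=86°: P = B + -0.98·ex + 2.75·ey = (-2.2921,3.6108)
θ=201°: B = A + 2.00·(cos201°, sin201°) = (-1.8672, -0.7167)
θ=201°: |BD| = 13.8857
θ=201°: circle(B,6.00) ∩ circle(D,9.00): a=5.3225, h=2.7697
θ=201°:   candidates: C₊=(3.3052,2.3240) cross=38.460; C₋=(3.5912,-3.2080) cross=-38.460
θ=201°:   branch + wants cross > 0 → take C=(3.3052,2.3240) (cross=38.460)
θ=201°: ex = (C−B)/|BC| = (0.8621,0.5068); ey = (-0.5068,0.8621)
θ=201°: P = B + -0.98·ex + 2.75·ey = (-4.1057,1.1573)

θ=4°: -0.89 0.57
θ=86°: -2.29 3.61
θ=201°: -4.11 1.16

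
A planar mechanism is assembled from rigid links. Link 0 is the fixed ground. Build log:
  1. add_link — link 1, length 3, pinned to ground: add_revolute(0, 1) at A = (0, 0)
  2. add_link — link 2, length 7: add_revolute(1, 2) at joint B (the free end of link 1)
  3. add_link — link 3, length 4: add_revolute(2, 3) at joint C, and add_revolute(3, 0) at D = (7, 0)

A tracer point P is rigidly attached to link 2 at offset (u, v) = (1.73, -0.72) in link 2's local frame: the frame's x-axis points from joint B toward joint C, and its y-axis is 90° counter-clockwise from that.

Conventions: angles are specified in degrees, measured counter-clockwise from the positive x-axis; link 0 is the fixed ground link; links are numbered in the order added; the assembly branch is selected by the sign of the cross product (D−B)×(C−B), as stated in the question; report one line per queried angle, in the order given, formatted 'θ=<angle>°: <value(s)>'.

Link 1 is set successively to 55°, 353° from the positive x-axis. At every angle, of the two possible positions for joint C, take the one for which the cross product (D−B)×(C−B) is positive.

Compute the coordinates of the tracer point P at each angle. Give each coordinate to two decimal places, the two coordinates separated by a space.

A=(0,0), D=(7.00,0)
θ=55°: B = A + 3.00·(cos55°, sin55°) = (1.7207, 2.4575)
θ=55°: |BD| = 5.8232
θ=55°: circle(B,7.00) ∩ circle(D,4.00): a=5.7451, h=3.9992
θ=55°:   candidates: C₊=(8.6169,3.6586) cross=23.288; C₋=(5.2415,-3.5927) cross=-23.288
θ=55°:   branch + wants cross > 0 → take C=(8.6169,3.6586) (cross=23.288)
θ=55°: ex = (C−B)/|BC| = (0.9852,0.1716); ey = (-0.1716,0.9852)
θ=55°: P = B + 1.73·ex + -0.72·ey = (3.5486,2.0450)
θ=353°: B = A + 3.00·(cos353°, sin353°) = (2.9776, -0.3656)
θ=353°: |BD| = 4.0389
θ=353°: circle(B,7.00) ∩ circle(D,4.00): a=6.1047, h=3.4253
θ=353°:   candidates: C₊=(8.7472,3.5982) cross=13.835; C₋=(9.3673,-3.2242) cross=-13.835
θ=353°:   branch + wants cross > 0 → take C=(8.7472,3.5982) (cross=13.835)
θ=353°: ex = (C−B)/|BC| = (0.8242,0.5663); ey = (-0.5663,0.8242)
θ=353°: P = B + 1.73·ex + -0.72·ey = (4.8113,0.0206)

θ=55°: 3.55 2.04
θ=353°: 4.81 0.02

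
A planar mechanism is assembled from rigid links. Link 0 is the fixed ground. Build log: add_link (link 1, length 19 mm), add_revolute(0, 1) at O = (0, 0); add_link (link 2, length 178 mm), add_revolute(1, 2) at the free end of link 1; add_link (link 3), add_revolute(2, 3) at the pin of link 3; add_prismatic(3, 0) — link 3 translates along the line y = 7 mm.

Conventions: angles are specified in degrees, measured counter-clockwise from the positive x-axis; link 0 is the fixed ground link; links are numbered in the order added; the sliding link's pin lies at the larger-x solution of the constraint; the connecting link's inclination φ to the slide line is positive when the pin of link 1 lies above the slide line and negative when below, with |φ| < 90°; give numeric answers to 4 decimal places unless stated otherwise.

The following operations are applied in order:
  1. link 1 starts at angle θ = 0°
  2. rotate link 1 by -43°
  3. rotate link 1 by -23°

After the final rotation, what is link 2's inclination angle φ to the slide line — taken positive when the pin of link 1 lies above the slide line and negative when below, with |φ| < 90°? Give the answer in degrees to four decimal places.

geometry: r = 19 mm, L = 178 mm, e = 7 mm; θ starts at 0°
rotate link 1 by -43°: θ ← 0° -43° = -43°
rotate link 1 by -23°: θ ← -43° -23° = -66°
h = r sin θ − e = -17.357364 − 7 = -24.357364
sin φ = h / L = -24.357364 / 178 = -0.13683912
φ = arcsin(-0.13683912) = -7.864981°

-7.8650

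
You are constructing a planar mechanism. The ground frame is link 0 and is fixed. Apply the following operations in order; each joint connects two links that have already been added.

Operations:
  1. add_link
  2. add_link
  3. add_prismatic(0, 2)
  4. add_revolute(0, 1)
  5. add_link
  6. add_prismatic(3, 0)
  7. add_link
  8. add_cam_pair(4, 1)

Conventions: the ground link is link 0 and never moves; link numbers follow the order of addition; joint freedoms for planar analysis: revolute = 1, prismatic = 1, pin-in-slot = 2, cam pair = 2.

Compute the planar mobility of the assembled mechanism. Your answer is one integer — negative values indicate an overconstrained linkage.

L=1 J1=0 J2=0
add link → L=2 J1=0 J2=0
add link → L=3 J1=0 J2=0
P@0,2 dof=1 J1 → L=3 J1=1 J2=0
R@0,1 dof=1 J1 → L=3 J1=2 J2=0
add link → L=4 J1=2 J2=0
P@3,0 dof=1 J1 → L=4 J1=3 J2=0
add link → L=5 J1=3 J2=0
C@4,1 dof=2 J2 → L=5 J1=3 J2=1
M=3(L−1)−2J1−J2=3·4−2·3−1=5

M = 5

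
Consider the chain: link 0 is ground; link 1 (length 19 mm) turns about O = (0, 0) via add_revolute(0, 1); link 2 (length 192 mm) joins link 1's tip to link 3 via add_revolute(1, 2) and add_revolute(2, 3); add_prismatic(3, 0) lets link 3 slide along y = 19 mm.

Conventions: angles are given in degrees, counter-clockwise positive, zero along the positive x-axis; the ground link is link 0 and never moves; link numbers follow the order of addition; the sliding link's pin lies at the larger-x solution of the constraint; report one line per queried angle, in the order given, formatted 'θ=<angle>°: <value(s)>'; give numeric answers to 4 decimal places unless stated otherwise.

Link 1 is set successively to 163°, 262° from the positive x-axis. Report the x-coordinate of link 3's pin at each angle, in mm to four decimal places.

geometry: r = 19 mm, L = 192 mm, e = 19 mm
θ=163°: crank pin P = (r cos θ, r sin θ) = (-18.169790, 5.555062)
θ=163°: h = r sin θ − e = 5.555062 − 19 = -13.444938
θ=163°: x = r cos θ + √(L² − h²) = -18.169790 + 191.528676 = 173.358885
θ=262°: crank pin P = (r cos θ, r sin θ) = (-2.644289, -18.815093)
θ=262°: h = r sin θ − e = -18.815093 − 19 = -37.815093
θ=262°: x = r cos θ + √(L² − h²) = -2.644289 + 188.239259 = 185.594970

θ=163°: 173.3589
θ=262°: 185.5950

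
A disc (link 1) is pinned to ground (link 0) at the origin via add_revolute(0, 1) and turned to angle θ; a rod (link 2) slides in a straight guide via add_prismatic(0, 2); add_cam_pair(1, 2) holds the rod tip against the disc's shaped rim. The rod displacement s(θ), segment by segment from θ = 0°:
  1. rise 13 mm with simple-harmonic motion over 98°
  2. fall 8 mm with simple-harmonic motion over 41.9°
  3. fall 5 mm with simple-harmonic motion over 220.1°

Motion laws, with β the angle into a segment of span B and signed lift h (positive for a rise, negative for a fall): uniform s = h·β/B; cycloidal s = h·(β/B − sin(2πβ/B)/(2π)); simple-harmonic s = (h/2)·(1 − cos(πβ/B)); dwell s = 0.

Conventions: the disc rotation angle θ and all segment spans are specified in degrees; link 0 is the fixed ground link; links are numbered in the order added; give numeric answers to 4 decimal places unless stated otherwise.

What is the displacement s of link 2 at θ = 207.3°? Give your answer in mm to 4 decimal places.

segment 1 (0° to 98°, simple-harmonic, h = 13) is passed completely: s = 0.0000 + (13) = 13.0000
segment 2 (98° to 139.9°, simple-harmonic, h = -8) is passed completely: s = 13.0000 + (-8) = 5.0000
θ = 207.3° falls in segment 3 (139.9° to 360°, simple-harmonic, h = -5): β = 207.3 − 139.9 = 67.4°, B = 220.1°; Δs = -5/2·(1 − cos(π·0.3062)) = -1.0704; s = 5.0000 − 1.0704 = 3.9296

3.9296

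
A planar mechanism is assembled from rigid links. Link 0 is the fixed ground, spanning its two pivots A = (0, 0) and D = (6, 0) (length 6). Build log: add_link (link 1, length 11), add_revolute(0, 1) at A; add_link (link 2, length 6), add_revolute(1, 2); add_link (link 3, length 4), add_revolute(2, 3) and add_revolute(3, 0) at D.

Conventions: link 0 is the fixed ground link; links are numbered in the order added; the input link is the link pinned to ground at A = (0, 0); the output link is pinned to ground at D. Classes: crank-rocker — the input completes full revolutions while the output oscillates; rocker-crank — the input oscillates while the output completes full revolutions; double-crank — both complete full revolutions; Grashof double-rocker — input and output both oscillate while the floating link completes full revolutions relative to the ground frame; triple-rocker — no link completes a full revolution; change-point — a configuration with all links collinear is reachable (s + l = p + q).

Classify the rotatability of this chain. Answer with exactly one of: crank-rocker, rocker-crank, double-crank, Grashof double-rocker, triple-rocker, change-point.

lengths: ground=6, input=11, coupler=6, output=4
sorted: s=4 (shortest), l=11 (longest), p+q=12
s + l = 15 vs p + q = 12
s + l > p + q → non-Grashof → no link fully rotates → triple-rocker

triple-rocker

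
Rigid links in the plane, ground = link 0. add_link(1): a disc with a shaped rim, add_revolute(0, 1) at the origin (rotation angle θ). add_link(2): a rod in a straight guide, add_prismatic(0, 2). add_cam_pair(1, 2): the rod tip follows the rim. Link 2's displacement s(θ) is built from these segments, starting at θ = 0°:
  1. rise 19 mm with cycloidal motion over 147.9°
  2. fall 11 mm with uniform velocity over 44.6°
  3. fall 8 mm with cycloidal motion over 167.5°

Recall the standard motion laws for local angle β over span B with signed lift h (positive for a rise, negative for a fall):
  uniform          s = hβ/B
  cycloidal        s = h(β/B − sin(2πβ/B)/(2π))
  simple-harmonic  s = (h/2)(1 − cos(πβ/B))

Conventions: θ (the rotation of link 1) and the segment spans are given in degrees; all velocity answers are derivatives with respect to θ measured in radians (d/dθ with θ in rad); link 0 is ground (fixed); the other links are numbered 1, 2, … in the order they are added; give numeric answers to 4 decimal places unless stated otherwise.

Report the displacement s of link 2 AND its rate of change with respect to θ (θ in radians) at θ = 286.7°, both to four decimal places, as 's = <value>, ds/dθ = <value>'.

segment 1 (0° to 147.9°, cycloidal, h = 19) is passed completely: s = 0.0000 + (19) = 19.0000
segment 2 (147.9° to 192.5°, uniform, h = -11) is passed completely: s = 19.0000 + (-11) = 8.0000
θ = 286.7° falls in segment 3 (192.5° to 360°, cycloidal, h = -8): β = 286.7 − 192.5 = 94.2°, B = 167.5°; Δs = -8·(0.5624 − sin(2π·0.5624)/(2π)) = -4.9855; s = 8.0000 − 4.9855 = 3.0145
velocity in seg [192.5°–360°] (cycloidal), θ in radians: β = 94.2° = 1.6441 rad, B = 167.5° = 2.9234 rad; ds/dθ = (h/B)(1 − cos(2πβ/B)) = ((-8)/2.9234)(1 − cos(2π·0.5624)) = -5.265461 mm/rad

s = 3.0145, ds/dθ = -5.2655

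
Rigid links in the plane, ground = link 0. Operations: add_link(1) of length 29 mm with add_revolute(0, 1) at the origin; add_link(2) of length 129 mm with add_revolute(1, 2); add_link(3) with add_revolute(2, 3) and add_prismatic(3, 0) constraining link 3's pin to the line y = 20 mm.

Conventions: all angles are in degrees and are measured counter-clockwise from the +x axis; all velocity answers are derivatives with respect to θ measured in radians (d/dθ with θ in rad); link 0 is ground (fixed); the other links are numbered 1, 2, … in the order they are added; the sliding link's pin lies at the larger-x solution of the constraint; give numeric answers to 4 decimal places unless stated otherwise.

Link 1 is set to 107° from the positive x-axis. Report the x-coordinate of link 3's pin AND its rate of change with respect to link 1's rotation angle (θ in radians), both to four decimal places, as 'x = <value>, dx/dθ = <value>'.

geometry: r = 29 mm, L = 129 mm, e = 20 mm
crank pin P = (r cos θ, r sin θ) = (-8.478779, 27.732838)
h = r sin θ − e = 27.732838 − 20 = 7.732838
x = r cos θ + √(L² − h²) = -8.478779 + 128.768021 = 120.289242
dx/dθ = −r sin θ − h·r cos θ/√(L² − h²) (θ in radians; h = 7.732838) = -27.223666

x = 120.2892, dx/dθ = -27.2237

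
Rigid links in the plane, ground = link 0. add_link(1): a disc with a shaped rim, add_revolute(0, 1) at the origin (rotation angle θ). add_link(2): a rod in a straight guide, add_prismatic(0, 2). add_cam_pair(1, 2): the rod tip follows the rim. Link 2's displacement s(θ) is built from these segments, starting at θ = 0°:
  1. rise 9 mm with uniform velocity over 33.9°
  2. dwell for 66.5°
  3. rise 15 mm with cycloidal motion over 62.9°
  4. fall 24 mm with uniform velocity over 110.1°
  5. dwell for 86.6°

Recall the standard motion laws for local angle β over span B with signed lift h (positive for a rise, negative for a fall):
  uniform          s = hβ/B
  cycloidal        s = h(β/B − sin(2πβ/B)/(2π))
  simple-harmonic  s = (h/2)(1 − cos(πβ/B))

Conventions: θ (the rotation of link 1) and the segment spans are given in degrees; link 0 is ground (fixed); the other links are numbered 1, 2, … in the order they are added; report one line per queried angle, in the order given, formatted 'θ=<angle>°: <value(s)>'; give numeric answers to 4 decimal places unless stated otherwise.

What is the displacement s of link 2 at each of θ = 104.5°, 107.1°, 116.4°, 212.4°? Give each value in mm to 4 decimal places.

segment 1 (0° to 33.9°, uniform, h = 9) is passed completely: s = 0.0000 + (9) = 9.0000
segment 2 (33.9° to 100.4°, dwell): s unchanged at 9.0000
θ = 104.5° falls in segment 3 (100.4° to 163.3°, cycloidal, h = 15): β = 104.5 − 100.4 = 4.1°, B = 62.9°; Δs = 15·(0.0652 − sin(2π·0.0652)/(2π)) = 0.0271; s = 9.0000 + 0.0271 = 9.0271
θ = 107.1° falls in segment 3 (100.4° to 163.3°, cycloidal, h = 15): β = 107.1 − 100.4 = 6.7°, B = 62.9°; Δs = 15·(0.1065 − sin(2π·0.1065)/(2π)) = 0.1166; s = 9.0000 + 0.1166 = 9.1166
θ = 116.4° falls in segment 3 (100.4° to 163.3°, cycloidal, h = 15): β = 116.4 − 100.4 = 16°, B = 62.9°; Δs = 15·(0.2544 − sin(2π·0.2544)/(2π)) = 1.4292; s = 9.0000 + 1.4292 = 10.4292
segment 3 (100.4° to 163.3°, cycloidal, h = 15) is passed completely: s = 9.0000 + (15) = 24.0000
θ = 212.4° falls in segment 4 (163.3° to 273.4°, uniform, h = -24): β = 212.4 − 163.3 = 49.1°, B = 110.1°; Δs = -24·49.1/110.1 = -10.7030; s = 24.0000 − 10.7030 = 13.2970

θ=104.5°: 9.0271
θ=107.1°: 9.1166
θ=116.4°: 10.4292
θ=212.4°: 13.2970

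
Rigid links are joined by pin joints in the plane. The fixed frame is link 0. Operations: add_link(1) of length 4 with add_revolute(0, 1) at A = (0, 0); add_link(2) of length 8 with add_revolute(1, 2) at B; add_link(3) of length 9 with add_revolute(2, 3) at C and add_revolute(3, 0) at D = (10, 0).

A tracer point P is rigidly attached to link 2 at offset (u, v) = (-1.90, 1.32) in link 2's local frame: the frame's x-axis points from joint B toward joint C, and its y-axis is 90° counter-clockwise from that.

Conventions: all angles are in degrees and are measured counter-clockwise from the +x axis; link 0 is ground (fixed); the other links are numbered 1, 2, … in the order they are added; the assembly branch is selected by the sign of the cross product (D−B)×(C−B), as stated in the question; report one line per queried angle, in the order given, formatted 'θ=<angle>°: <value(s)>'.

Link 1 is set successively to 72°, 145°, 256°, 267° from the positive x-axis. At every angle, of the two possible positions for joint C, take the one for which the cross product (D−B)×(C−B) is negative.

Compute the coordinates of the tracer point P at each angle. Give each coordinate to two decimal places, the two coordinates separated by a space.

A=(0,0), D=(10.00,0)
θ=72°: B = A + 4.00·(cos72°, sin72°) = (1.2361, 3.8042)
θ=72°: |BD| = 9.5540
θ=72°: circle(B,8.00) ∩ circle(D,9.00): a=3.8873, h=6.9921
θ=72°:   candidates: C₊=(7.5860,8.6702) cross=66.802; C₋=(2.0178,-4.1575) cross=-66.802
θ=72°:   branch - wants cross < 0 → take C=(2.0178,-4.1575) (cross=-66.802)
θ=72°: ex = (C−B)/|BC| = (0.0977,-0.9952); ey = (0.9952,0.0977)
θ=72°: P = B + -1.90·ex + 1.32·ey = (2.3641,5.8241)
θ=145°: B = A + 4.00·(cos145°, sin145°) = (-3.2766, 2.2943)
θ=145°: |BD| = 13.4734
θ=145°: circle(B,8.00) ∩ circle(D,9.00): a=6.1058, h=5.1690
θ=145°:   candidates: C₊=(3.6202,6.3481) cross=69.644; C₋=(1.8598,-3.8390) cross=-69.644
θ=145°:   branch - wants cross < 0 → take C=(1.8598,-3.8390) (cross=-69.644)
θ=145°: ex = (C−B)/|BC| = (0.6421,-0.7667); ey = (0.7667,0.6421)
θ=145°: P = B + -1.90·ex + 1.32·ey = (-3.4845,4.5985)
θ=256°: B = A + 4.00·(cos256°, sin256°) = (-0.9677, -3.8812)
θ=256°: |BD| = 11.6342
θ=256°: circle(B,8.00) ∩ circle(D,9.00): a=5.0865, h=6.1748
θ=256°:   candidates: C₊=(1.7675,3.6367) cross=71.838; C₋=(5.8873,-8.0054) cross=-71.838
θ=256°:   branch - wants cross < 0 → take C=(5.8873,-8.0054) (cross=-71.838)
θ=256°: ex = (C−B)/|BC| = (0.8569,-0.5155); ey = (0.5155,0.8569)
θ=256°: P = B + -1.90·ex + 1.32·ey = (-1.9153,-1.7706)
θ=267°: B = A + 4.00·(cos267°, sin267°) = (-0.2093, -3.9945)
θ=267°: |BD| = 10.9630
θ=267°: circle(B,8.00) ∩ circle(D,9.00): a=4.7062, h=6.4693
θ=267°:   candidates: C₊=(1.8161,3.7448) cross=70.923; C₋=(6.5305,-8.3044) cross=-70.923
θ=267°:   branch - wants cross < 0 → take C=(6.5305,-8.3044) (cross=-70.923)
θ=267°: ex = (C−B)/|BC| = (0.8425,-0.5387); ey = (0.5387,0.8425)
θ=267°: P = B + -1.90·ex + 1.32·ey = (-1.0989,-1.8589)

θ=72°: 2.36 5.82
θ=145°: -3.48 4.60
θ=256°: -1.92 -1.77
θ=267°: -1.10 -1.86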